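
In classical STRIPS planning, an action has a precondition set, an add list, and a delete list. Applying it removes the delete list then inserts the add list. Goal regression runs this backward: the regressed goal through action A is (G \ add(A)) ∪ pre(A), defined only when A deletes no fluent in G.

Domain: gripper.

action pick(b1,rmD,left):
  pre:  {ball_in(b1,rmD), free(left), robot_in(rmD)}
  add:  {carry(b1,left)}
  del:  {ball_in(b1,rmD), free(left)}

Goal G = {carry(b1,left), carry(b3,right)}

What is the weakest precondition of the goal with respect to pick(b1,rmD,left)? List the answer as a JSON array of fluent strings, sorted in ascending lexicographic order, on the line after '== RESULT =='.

Compute (G \ add) ∪ pre:
  G ∩ del = {}  (empty — regression defined)
  G \ add = {carry(b1,left), carry(b3,right)} \ {carry(b1,left)} = {carry(b3,right)}
  ∪ pre   = {carry(b3,right)} ∪ {ball_in(b1,rmD), free(left), robot_in(rmD)}
          = {ball_in(b1,rmD), carry(b3,right), free(left), robot_in(rmD)}

== RESULT ==
["ball_in(b1,rmD)", "carry(b3,right)", "free(left)", "robot_in(rmD)"]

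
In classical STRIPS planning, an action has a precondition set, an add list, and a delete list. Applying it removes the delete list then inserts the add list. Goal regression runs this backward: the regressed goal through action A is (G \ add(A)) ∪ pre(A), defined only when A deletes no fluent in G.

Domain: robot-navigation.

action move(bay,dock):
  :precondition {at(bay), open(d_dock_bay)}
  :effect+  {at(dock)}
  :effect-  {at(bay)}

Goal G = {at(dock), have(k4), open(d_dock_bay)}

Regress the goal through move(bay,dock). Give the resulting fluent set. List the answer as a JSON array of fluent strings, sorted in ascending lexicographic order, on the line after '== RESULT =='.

Compute (G \ add) ∪ pre:
  G ∩ del = {}  (empty — regression defined)
  G \ add = {at(dock), have(k4), open(d_dock_bay)} \ {at(dock)} = {have(k4), open(d_dock_bay)}
  ∪ pre   = {have(k4), open(d_dock_bay)} ∪ {at(bay), open(d_dock_bay)}
          = {at(bay), have(k4), open(d_dock_bay)}

== RESULT ==
["at(bay)", "have(k4)", "open(d_dock_bay)"]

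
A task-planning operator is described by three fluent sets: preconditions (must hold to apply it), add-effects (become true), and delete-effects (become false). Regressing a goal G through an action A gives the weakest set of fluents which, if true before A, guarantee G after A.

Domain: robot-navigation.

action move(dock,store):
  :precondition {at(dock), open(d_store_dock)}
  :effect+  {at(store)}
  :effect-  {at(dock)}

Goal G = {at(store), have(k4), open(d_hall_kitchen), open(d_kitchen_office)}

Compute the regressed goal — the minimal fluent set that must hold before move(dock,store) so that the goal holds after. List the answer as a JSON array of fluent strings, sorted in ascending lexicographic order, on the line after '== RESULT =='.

Regress:
  G ∩ del = {}  (empty — regression defined)
  G \ add = {at(store), have(k4), open(d_hall_kitchen), open(d_kitchen_office)} \ {at(store)} = {have(k4), open(d_hall_kitchen), open(d_kitchen_office)}
  ∪ pre   = {have(k4), open(d_hall_kitchen), open(d_kitchen_office)} ∪ {at(dock), open(d_store_dock)}
          = {at(dock), have(k4), open(d_hall_kitchen), open(d_kitchen_office), open(d_store_dock)}

== RESULT ==
["at(dock)", "have(k4)", "open(d_hall_kitchen)", "open(d_kitchen_office)", "open(d_store_dock)"]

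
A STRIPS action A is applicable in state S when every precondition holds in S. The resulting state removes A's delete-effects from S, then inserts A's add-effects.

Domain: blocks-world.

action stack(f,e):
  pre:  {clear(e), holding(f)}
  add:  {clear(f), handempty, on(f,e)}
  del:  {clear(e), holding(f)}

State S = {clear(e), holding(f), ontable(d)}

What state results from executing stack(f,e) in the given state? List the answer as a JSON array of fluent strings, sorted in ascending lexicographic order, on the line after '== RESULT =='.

Progress:
  pre ⊆ S: {clear(e), holding(f)} ⊆ S  — applicable
  S \ del = {ontable(d)}
  ∪ add   = {clear(f), handempty, on(f,e), ontable(d)}

== RESULT ==
["clear(f)", "handempty", "on(f,e)", "ontable(d)"]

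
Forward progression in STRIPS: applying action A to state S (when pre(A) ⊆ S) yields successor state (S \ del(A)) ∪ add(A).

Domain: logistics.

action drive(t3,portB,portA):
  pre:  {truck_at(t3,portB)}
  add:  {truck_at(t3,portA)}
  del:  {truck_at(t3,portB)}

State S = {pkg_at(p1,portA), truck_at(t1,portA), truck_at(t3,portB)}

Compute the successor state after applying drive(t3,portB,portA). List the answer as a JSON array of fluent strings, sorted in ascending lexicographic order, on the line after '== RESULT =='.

Progress:
  pre ⊆ S: {truck_at(t3,portB)} ⊆ S  — applicable
  S \ del = {pkg_at(p1,portA), truck_at(t1,portA)}
  ∪ add   = {pkg_at(p1,portA), truck_at(t1,portA), truck_at(t3,portA)}

== RESULT ==
["pkg_at(p1,portA)", "truck_at(t1,portA)", "truck_at(t3,portA)"]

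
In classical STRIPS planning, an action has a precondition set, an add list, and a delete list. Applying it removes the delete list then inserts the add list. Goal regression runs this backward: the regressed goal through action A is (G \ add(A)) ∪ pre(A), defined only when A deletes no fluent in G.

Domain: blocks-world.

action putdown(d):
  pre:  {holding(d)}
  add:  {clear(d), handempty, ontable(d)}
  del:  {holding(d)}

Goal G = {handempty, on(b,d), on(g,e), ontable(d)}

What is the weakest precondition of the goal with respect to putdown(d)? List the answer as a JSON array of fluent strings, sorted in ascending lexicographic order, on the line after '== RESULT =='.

Regress:
  G ∩ del = {}  (empty — regression defined)
  G \ add = {handempty, on(b,d), on(g,e), ontable(d)} \ {clear(d), handempty, ontable(d)} = {on(b,d), on(g,e)}
  ∪ pre   = {on(b,d), on(g,e)} ∪ {holding(d)}
          = {holding(d), on(b,d), on(g,e)}

== RESULT ==
["holding(d)", "on(b,d)", "on(g,e)"]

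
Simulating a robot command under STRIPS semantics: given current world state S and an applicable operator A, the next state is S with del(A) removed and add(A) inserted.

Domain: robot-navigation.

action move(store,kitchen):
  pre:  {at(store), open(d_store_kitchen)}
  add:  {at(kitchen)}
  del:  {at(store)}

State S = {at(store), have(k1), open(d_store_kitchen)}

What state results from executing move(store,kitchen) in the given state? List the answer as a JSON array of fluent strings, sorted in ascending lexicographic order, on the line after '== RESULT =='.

Compute (S \ del) ∪ add:
  pre ⊆ S: {at(store), open(d_store_kitchen)} ⊆ S  — applicable
  S \ del = {have(k1), open(d_store_kitchen)}
  ∪ add   = {at(kitchen), have(k1), open(d_store_kitchen)}

== RESULT ==
["at(kitchen)", "have(k1)", "open(d_store_kitchen)"]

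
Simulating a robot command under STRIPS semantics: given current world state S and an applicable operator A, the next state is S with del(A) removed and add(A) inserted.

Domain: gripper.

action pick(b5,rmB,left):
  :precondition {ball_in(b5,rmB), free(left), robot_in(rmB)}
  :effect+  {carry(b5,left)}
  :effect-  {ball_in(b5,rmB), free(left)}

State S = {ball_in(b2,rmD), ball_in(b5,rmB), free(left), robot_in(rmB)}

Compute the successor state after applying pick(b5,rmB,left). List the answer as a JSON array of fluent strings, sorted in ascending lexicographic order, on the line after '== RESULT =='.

Progress:
  pre ⊆ S: {ball_in(b5,rmB), free(left), robot_in(rmB)} ⊆ S  — applicable
  S \ del = {ball_in(b2,rmD), robot_in(rmB)}
  ∪ add   = {ball_in(b2,rmD), carry(b5,left), robot_in(rmB)}

== RESULT ==
["ball_in(b2,rmD)", "carry(b5,left)", "robot_in(rmB)"]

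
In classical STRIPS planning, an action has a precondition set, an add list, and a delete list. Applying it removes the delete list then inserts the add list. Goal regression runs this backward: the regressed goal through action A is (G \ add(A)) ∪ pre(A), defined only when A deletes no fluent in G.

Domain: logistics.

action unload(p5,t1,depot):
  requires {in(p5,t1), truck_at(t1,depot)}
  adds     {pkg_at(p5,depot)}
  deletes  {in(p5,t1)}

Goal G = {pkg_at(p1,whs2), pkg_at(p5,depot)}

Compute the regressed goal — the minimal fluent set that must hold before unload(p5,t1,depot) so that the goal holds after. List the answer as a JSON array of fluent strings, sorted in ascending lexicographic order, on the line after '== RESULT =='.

Regress:
  G ∩ del = {}  (empty — regression defined)
  G \ add = {pkg_at(p1,whs2), pkg_at(p5,depot)} \ {pkg_at(p5,depot)} = {pkg_at(p1,whs2)}
  ∪ pre   = {pkg_at(p1,whs2)} ∪ {in(p5,t1), truck_at(t1,depot)}
          = {in(p5,t1), pkg_at(p1,whs2), truck_at(t1,depot)}

== RESULT ==
["in(p5,t1)", "pkg_at(p1,whs2)", "truck_at(t1,depot)"]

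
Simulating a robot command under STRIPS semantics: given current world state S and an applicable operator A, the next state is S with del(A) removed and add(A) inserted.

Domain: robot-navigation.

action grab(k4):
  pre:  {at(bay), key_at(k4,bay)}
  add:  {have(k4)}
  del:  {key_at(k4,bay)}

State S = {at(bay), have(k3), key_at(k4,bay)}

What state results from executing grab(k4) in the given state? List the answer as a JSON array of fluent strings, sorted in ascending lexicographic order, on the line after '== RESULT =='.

Compute (S \ del) ∪ add:
  pre ⊆ S: {at(bay), key_at(k4,bay)} ⊆ S  — applicable
  S \ del = {at(bay), have(k3)}
  ∪ add   = {at(bay), have(k3), have(k4)}

== RESULT ==
["at(bay)", "have(k3)", "have(k4)"]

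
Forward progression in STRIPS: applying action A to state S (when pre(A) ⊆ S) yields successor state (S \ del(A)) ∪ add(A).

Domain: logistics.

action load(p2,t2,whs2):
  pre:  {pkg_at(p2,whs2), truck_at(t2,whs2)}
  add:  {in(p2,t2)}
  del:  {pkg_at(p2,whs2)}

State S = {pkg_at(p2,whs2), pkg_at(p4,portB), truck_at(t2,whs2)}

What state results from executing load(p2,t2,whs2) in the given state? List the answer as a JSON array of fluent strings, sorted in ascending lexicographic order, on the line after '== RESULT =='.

Progress:
  pre ⊆ S: {pkg_at(p2,whs2), truck_at(t2,whs2)} ⊆ S  — applicable
  S \ del = {pkg_at(p4,portB), truck_at(t2,whs2)}
  ∪ add   = {in(p2,t2), pkg_at(p4,portB), truck_at(t2,whs2)}

== RESULT ==
["in(p2,t2)", "pkg_at(p4,portB)", "truck_at(t2,whs2)"]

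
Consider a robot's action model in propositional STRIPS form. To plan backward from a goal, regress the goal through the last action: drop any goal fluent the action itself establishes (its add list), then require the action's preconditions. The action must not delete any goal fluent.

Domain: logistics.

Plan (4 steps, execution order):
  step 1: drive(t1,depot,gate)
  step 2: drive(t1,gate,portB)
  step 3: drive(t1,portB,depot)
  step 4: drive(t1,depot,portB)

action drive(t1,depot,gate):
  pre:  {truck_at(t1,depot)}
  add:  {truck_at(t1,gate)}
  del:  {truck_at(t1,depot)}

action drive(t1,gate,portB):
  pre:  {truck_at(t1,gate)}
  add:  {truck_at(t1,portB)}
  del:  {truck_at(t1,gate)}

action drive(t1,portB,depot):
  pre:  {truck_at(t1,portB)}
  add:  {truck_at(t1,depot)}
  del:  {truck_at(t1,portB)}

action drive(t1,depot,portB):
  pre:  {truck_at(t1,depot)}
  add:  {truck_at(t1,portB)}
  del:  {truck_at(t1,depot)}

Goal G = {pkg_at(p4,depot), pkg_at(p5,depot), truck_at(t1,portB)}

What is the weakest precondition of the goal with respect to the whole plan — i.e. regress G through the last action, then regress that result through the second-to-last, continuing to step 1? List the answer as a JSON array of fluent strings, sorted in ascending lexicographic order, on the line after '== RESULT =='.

Work backward from the goal:
  through step 4 (drive(t1,depot,portB)): drop {truck_at(t1,portB)}, keep {pkg_at(p4,depot), pkg_at(p5,depot)}, require {truck_at(t1,depot)}
    → {pkg_at(p4,depot), pkg_at(p5,depot), truck_at(t1,depot)}
  through step 3 (drive(t1,portB,depot)): drop {truck_at(t1,depot)}, keep {pkg_at(p4,depot), pkg_at(p5,depot)}, require {truck_at(t1,portB)}
    → {pkg_at(p4,depot), pkg_at(p5,depot), truck_at(t1,portB)}
  through step 2 (drive(t1,gate,portB)): drop {truck_at(t1,portB)}, keep {pkg_at(p4,depot), pkg_at(p5,depot)}, require {truck_at(t1,gate)}
    → {pkg_at(p4,depot), pkg_at(p5,depot), truck_at(t1,gate)}
  through step 1 (drive(t1,depot,gate)): drop {truck_at(t1,gate)}, keep {pkg_at(p4,depot), pkg_at(p5,depot)}, require {truck_at(t1,depot)}
    → {pkg_at(p4,depot), pkg_at(p5,depot), truck_at(t1,depot)}

== RESULT ==
["pkg_at(p4,depot)", "pkg_at(p5,depot)", "truck_at(t1,depot)"]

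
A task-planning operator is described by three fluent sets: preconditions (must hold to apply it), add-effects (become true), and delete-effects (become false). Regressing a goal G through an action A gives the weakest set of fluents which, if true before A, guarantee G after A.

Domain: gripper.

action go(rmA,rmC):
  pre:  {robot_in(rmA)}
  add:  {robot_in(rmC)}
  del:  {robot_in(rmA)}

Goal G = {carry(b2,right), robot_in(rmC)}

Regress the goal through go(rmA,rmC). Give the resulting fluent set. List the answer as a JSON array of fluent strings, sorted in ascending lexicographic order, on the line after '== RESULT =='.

Regress:
  G ∩ del = {}  (empty — regression defined)
  G \ add = {carry(b2,right), robot_in(rmC)} \ {robot_in(rmC)} = {carry(b2,right)}
  ∪ pre   = {carry(b2,right)} ∪ {robot_in(rmA)}
          = {carry(b2,right), robot_in(rmA)}

== RESULT ==
["carry(b2,right)", "robot_in(rmA)"]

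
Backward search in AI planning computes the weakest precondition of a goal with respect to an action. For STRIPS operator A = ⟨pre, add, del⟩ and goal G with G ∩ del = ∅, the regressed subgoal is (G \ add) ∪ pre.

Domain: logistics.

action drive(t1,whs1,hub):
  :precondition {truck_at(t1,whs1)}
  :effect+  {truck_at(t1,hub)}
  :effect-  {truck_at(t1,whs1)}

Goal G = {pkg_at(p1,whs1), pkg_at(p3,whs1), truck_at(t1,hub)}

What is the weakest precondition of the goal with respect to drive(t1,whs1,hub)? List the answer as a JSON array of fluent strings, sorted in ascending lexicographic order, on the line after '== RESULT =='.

Compute (G \ add) ∪ pre:
  G ∩ del = {}  (empty — regression defined)
  G \ add = {pkg_at(p1,whs1), pkg_at(p3,whs1), truck_at(t1,hub)} \ {truck_at(t1,hub)} = {pkg_at(p1,whs1), pkg_at(p3,whs1)}
  ∪ pre   = {pkg_at(p1,whs1), pkg_at(p3,whs1)} ∪ {truck_at(t1,whs1)}
          = {pkg_at(p1,whs1), pkg_at(p3,whs1), truck_at(t1,whs1)}

== RESULT ==
["pkg_at(p1,whs1)", "pkg_at(p3,whs1)", "truck_at(t1,whs1)"]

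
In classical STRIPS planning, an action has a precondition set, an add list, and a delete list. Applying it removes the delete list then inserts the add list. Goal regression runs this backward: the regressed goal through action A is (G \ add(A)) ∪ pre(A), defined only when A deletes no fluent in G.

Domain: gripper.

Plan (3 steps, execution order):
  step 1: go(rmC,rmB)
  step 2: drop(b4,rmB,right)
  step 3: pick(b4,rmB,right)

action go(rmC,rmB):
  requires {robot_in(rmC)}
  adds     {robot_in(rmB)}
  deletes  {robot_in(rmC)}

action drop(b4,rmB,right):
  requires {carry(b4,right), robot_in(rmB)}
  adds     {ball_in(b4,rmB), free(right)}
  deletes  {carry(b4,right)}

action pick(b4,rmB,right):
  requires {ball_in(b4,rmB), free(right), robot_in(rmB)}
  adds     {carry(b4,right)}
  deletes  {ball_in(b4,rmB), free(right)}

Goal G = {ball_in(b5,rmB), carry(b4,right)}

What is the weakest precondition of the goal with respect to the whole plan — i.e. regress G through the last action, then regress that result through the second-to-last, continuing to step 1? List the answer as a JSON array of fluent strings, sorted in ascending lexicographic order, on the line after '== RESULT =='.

Regress step by step:
  through step 3 (pick(b4,rmB,right)): drop {carry(b4,right)}, keep {ball_in(b5,rmB)}, require {ball_in(b4,rmB), free(right), robot_in(rmB)}
    → {ball_in(b4,rmB), ball_in(b5,rmB), free(right), robot_in(rmB)}
  through step 2 (drop(b4,rmB,right)): drop {ball_in(b4,rmB), free(right)}, keep {ball_in(b5,rmB), robot_in(rmB)}, require {carry(b4,right), robot_in(rmB)}
    → {ball_in(b5,rmB), carry(b4,right), robot_in(rmB)}
  through step 1 (go(rmC,rmB)): drop {robot_in(rmB)}, keep {ball_in(b5,rmB), carry(b4,right)}, require {robot_in(rmC)}
    → {ball_in(b5,rmB), carry(b4,right), robot_in(rmC)}

== RESULT ==
["ball_in(b5,rmB)", "carry(b4,right)", "robot_in(rmC)"]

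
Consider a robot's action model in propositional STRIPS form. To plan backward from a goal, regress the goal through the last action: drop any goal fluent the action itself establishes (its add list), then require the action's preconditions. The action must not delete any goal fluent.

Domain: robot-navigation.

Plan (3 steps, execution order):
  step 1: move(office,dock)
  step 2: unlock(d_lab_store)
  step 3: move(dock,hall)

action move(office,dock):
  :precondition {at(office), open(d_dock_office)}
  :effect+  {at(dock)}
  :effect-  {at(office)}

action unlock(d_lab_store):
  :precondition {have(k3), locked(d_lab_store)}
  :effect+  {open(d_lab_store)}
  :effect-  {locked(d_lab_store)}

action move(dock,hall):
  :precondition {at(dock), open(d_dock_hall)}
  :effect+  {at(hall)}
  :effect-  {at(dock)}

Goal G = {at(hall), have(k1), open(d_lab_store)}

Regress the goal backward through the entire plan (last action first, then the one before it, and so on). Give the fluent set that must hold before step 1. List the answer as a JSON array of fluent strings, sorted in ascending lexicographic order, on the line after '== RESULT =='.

Regress step by step:
  through step 3 (move(dock,hall)): drop {at(hall)}, keep {have(k1), open(d_lab_store)}, require {at(dock), open(d_dock_hall)}
    → {at(dock), have(k1), open(d_dock_hall), open(d_lab_store)}
  through step 2 (unlock(d_lab_store)): drop {open(d_lab_store)}, keep {at(dock), have(k1), open(d_dock_hall)}, require {have(k3), locked(d_lab_store)}
    → {at(dock), have(k1), have(k3), locked(d_lab_store), open(d_dock_hall)}
  through step 1 (move(office,dock)): drop {at(dock)}, keep {have(k1), have(k3), locked(d_lab_store), open(d_dock_hall)}, require {at(office), open(d_dock_office)}
    → {at(office), have(k1), have(k3), locked(d_lab_store), open(d_dock_hall), open(d_dock_office)}

== RESULT ==
["at(office)", "have(k1)", "have(k3)", "locked(d_lab_store)", "open(d_dock_hall)", "open(d_dock_office)"]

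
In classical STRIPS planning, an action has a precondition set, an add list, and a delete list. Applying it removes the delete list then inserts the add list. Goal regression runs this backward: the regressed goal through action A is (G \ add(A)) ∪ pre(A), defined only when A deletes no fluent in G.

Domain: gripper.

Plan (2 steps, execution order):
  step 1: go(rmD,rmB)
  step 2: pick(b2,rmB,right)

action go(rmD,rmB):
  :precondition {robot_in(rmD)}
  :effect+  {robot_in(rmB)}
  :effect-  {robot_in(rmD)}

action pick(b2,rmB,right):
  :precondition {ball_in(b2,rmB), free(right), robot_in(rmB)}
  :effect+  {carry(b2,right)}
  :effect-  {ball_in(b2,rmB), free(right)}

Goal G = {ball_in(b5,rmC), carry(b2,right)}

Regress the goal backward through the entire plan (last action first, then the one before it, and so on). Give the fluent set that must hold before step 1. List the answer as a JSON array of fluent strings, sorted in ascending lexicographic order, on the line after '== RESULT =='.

Regress step by step:
  through step 2 (pick(b2,rmB,right)): drop {carry(b2,right)}, keep {ball_in(b5,rmC)}, require {ball_in(b2,rmB), free(right), robot_in(rmB)}
    → {ball_in(b2,rmB), ball_in(b5,rmC), free(right), robot_in(rmB)}
  through step 1 (go(rmD,rmB)): drop {robot_in(rmB)}, keep {ball_in(b2,rmB), ball_in(b5,rmC), free(right)}, require {robot_in(rmD)}
    → {ball_in(b2,rmB), ball_in(b5,rmC), free(right), robot_in(rmD)}

== RESULT ==
["ball_in(b2,rmB)", "ball_in(b5,rmC)", "free(right)", "robot_in(rmD)"]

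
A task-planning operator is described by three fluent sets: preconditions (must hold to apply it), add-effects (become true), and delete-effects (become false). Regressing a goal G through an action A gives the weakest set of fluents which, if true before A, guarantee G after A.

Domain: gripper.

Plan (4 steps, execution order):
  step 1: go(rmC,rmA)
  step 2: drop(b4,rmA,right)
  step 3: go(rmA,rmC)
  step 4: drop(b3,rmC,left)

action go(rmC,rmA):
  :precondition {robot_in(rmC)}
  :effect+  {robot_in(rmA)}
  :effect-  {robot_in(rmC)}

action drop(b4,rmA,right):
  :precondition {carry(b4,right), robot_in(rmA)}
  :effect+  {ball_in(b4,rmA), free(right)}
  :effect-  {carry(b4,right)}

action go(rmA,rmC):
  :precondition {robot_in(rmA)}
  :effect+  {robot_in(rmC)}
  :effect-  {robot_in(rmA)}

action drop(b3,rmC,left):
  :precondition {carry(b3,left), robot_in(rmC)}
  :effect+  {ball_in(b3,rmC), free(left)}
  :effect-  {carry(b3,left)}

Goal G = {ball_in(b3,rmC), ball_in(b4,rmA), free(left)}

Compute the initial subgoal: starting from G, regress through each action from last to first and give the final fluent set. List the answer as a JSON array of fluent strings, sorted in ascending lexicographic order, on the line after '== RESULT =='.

Regress step by step:
  through step 4 (drop(b3,rmC,left)): drop {ball_in(b3,rmC), free(left)}, keep {ball_in(b4,rmA)}, require {carry(b3,left), robot_in(rmC)}
    → {ball_in(b4,rmA), carry(b3,left), robot_in(rmC)}
  through step 3 (go(rmA,rmC)): drop {robot_in(rmC)}, keep {ball_in(b4,rmA), carry(b3,left)}, require {robot_in(rmA)}
    → {ball_in(b4,rmA), carry(b3,left), robot_in(rmA)}
  through step 2 (drop(b4,rmA,right)): drop {ball_in(b4,rmA)}, keep {carry(b3,left), robot_in(rmA)}, require {carry(b4,right), robot_in(rmA)}
    → {carry(b3,left), carry(b4,right), robot_in(rmA)}
  through step 1 (go(rmC,rmA)): drop {robot_in(rmA)}, keep {carry(b3,left), carry(b4,right)}, require {robot_in(rmC)}
    → {carry(b3,left), carry(b4,right), robot_in(rmC)}

== RESULT ==
["carry(b3,left)", "carry(b4,right)", "robot_in(rmC)"]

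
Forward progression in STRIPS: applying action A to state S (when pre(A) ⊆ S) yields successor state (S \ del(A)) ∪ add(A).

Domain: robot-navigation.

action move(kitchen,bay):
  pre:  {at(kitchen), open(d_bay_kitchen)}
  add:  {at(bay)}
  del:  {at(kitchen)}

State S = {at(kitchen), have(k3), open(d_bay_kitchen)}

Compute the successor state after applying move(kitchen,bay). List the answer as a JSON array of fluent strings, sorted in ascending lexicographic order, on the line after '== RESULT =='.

Compute (S \ del) ∪ add:
  pre ⊆ S: {at(kitchen), open(d_bay_kitchen)} ⊆ S  — applicable
  S \ del = {have(k3), open(d_bay_kitchen)}
  ∪ add   = {at(bay), have(k3), open(d_bay_kitchen)}

== RESULT ==
["at(bay)", "have(k3)", "open(d_bay_kitchen)"]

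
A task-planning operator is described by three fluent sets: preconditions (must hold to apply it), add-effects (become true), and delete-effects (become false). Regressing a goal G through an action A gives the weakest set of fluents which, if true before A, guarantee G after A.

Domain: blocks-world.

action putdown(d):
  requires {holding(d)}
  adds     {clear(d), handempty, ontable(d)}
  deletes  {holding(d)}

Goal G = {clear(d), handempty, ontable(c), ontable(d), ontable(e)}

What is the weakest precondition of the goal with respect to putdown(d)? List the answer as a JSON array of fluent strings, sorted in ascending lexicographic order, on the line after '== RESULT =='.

Regress:
  G ∩ del = {}  (empty — regression defined)
  G \ add = {clear(d), handempty, ontable(c), ontable(d), ontable(e)} \ {clear(d), handempty, ontable(d)} = {ontable(c), ontable(e)}
  ∪ pre   = {ontable(c), ontable(e)} ∪ {holding(d)}
          = {holding(d), ontable(c), ontable(e)}

== RESULT ==
["holding(d)", "ontable(c)", "ontable(e)"]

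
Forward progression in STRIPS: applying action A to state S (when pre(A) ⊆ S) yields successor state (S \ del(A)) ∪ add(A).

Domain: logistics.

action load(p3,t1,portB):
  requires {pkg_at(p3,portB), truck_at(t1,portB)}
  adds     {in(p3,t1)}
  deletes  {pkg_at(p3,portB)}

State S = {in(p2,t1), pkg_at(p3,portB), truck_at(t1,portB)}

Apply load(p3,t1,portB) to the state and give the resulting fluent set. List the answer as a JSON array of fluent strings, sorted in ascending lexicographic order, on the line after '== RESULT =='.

Compute (S \ del) ∪ add:
  pre ⊆ S: {pkg_at(p3,portB), truck_at(t1,portB)} ⊆ S  — applicable
  S \ del = {in(p2,t1), truck_at(t1,portB)}
  ∪ add   = {in(p2,t1), in(p3,t1), truck_at(t1,portB)}

== RESULT ==
["in(p2,t1)", "in(p3,t1)", "truck_at(t1,portB)"]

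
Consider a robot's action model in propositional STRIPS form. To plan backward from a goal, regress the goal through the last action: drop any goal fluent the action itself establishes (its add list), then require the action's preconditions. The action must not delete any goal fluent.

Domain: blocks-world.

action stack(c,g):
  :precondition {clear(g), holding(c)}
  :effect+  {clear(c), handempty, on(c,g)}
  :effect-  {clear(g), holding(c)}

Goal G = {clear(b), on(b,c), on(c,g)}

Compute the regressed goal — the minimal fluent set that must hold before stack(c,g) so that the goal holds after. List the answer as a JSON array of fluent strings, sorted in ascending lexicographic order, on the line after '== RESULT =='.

Regress:
  G ∩ del = {}  (empty — regression defined)
  G \ add = {clear(b), on(b,c), on(c,g)} \ {clear(c), handempty, on(c,g)} = {clear(b), on(b,c)}
  ∪ pre   = {clear(b), on(b,c)} ∪ {clear(g), holding(c)}
          = {clear(b), clear(g), holding(c), on(b,c)}

== RESULT ==
["clear(b)", "clear(g)", "holding(c)", "on(b,c)"]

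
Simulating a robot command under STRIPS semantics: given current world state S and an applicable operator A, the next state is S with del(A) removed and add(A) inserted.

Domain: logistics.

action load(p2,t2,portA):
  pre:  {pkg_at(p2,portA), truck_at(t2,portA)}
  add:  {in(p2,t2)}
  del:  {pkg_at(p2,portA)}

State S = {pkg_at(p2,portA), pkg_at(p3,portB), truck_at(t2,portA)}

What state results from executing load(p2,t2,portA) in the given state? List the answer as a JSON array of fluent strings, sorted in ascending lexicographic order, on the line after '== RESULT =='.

Progress:
  pre ⊆ S: {pkg_at(p2,portA), truck_at(t2,portA)} ⊆ S  — applicable
  S \ del = {pkg_at(p3,portB), truck_at(t2,portA)}
  ∪ add   = {in(p2,t2), pkg_at(p3,portB), truck_at(t2,portA)}

== RESULT ==
["in(p2,t2)", "pkg_at(p3,portB)", "truck_at(t2,portA)"]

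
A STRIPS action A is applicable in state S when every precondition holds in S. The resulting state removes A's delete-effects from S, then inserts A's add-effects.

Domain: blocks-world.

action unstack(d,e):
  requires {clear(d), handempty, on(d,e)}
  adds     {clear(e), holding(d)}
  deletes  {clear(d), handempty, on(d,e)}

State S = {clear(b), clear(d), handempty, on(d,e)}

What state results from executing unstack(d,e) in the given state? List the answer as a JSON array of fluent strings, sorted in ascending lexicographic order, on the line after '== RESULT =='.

Progress:
  pre ⊆ S: {clear(d), handempty, on(d,e)} ⊆ S  — applicable
  S \ del = {clear(b)}
  ∪ add   = {clear(b), clear(e), holding(d)}

== RESULT ==
["clear(b)", "clear(e)", "holding(d)"]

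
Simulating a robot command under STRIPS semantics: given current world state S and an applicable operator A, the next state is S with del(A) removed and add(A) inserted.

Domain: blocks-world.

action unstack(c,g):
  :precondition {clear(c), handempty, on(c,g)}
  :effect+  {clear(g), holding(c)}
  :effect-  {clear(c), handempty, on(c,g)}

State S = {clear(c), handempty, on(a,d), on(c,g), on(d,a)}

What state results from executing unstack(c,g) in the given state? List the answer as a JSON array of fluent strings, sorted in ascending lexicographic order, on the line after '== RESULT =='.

Progress:
  pre ⊆ S: {clear(c), handempty, on(c,g)} ⊆ S  — applicable
  S \ del = {on(a,d), on(d,a)}
  ∪ add   = {clear(g), holding(c), on(a,d), on(d,a)}

== RESULT ==
["clear(g)", "holding(c)", "on(a,d)", "on(d,a)"]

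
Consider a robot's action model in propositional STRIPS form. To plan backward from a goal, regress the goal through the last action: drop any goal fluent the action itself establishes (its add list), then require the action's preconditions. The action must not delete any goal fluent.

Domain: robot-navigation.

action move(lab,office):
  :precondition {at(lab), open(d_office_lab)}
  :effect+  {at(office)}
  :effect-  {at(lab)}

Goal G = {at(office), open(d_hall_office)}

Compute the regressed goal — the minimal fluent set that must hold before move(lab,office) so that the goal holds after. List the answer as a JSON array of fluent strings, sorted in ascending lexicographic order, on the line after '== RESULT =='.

Compute (G \ add) ∪ pre:
  G ∩ del = {}  (empty — regression defined)
  G \ add = {at(office), open(d_hall_office)} \ {at(office)} = {open(d_hall_office)}
  ∪ pre   = {open(d_hall_office)} ∪ {at(lab), open(d_office_lab)}
          = {at(lab), open(d_hall_office), open(d_office_lab)}

== RESULT ==
["at(lab)", "open(d_hall_office)", "open(d_office_lab)"]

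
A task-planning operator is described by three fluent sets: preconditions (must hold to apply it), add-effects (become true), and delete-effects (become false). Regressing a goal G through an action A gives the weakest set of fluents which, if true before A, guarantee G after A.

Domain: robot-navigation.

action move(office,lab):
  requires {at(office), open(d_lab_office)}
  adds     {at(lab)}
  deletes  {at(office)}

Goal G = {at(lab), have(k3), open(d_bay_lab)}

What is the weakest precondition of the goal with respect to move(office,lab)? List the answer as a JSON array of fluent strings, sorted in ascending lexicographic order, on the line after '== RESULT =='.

Compute (G \ add) ∪ pre:
  G ∩ del = {}  (empty — regression defined)
  G \ add = {at(lab), have(k3), open(d_bay_lab)} \ {at(lab)} = {have(k3), open(d_bay_lab)}
  ∪ pre   = {have(k3), open(d_bay_lab)} ∪ {at(office), open(d_lab_office)}
          = {at(office), have(k3), open(d_bay_lab), open(d_lab_office)}

== RESULT ==
["at(office)", "have(k3)", "open(d_bay_lab)", "open(d_lab_office)"]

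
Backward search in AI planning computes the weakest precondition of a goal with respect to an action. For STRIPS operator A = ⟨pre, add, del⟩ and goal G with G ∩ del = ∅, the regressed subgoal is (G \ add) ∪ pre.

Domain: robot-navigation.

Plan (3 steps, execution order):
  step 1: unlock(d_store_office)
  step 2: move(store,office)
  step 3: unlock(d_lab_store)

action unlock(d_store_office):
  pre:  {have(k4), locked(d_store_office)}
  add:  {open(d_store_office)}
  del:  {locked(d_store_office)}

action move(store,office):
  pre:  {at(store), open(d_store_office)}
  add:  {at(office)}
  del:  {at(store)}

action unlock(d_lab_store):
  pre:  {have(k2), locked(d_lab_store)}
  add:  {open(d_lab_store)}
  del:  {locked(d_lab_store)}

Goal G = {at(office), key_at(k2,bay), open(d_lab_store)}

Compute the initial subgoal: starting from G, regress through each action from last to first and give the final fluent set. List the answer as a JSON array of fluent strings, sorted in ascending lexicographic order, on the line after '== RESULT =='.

Work backward from the goal:
  through step 3 (unlock(d_lab_store)): drop {open(d_lab_store)}, keep {at(office), key_at(k2,bay)}, require {have(k2), locked(d_lab_store)}
    → {at(office), have(k2), key_at(k2,bay), locked(d_lab_store)}
  through step 2 (move(store,office)): drop {at(office)}, keep {have(k2), key_at(k2,bay), locked(d_lab_store)}, require {at(store), open(d_store_office)}
    → {at(store), have(k2), key_at(k2,bay), locked(d_lab_store), open(d_store_office)}
  through step 1 (unlock(d_store_office)): drop {open(d_store_office)}, keep {at(store), have(k2), key_at(k2,bay), locked(d_lab_store)}, require {have(k4), locked(d_store_office)}
    → {at(store), have(k2), have(k4), key_at(k2,bay), locked(d_lab_store), locked(d_store_office)}

== RESULT ==
["at(store)", "have(k2)", "have(k4)", "key_at(k2,bay)", "locked(d_lab_store)", "locked(d_store_office)"]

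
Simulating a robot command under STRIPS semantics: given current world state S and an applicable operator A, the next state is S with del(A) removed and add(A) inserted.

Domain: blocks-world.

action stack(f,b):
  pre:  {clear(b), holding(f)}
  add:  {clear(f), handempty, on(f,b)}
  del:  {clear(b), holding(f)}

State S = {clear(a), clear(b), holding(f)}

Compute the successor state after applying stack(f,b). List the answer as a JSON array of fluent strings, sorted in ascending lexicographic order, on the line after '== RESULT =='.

Compute (S \ del) ∪ add:
  pre ⊆ S: {clear(b), holding(f)} ⊆ S  — applicable
  S \ del = {clear(a)}
  ∪ add   = {clear(a), clear(f), handempty, on(f,b)}

== RESULT ==
["clear(a)", "clear(f)", "handempty", "on(f,b)"]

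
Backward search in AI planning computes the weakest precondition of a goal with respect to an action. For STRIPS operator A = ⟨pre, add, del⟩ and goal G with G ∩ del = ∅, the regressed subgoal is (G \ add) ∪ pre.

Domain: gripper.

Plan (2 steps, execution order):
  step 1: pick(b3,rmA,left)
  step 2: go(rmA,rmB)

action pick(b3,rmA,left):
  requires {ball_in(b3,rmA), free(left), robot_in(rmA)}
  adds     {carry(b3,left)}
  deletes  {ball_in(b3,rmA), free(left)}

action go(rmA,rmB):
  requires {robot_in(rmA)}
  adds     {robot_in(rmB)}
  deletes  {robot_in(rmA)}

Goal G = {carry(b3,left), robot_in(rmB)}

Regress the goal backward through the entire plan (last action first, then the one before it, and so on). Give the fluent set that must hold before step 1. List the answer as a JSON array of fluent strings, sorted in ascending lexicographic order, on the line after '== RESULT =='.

Work backward from the goal:
  through step 2 (go(rmA,rmB)): drop {robot_in(rmB)}, keep {carry(b3,left)}, require {robot_in(rmA)}
    → {carry(b3,left), robot_in(rmA)}
  through step 1 (pick(b3,rmA,left)): drop {carry(b3,left)}, keep {robot_in(rmA)}, require {ball_in(b3,rmA), free(left), robot_in(rmA)}
    → {ball_in(b3,rmA), free(left), robot_in(rmA)}

== RESULT ==
["ball_in(b3,rmA)", "free(left)", "robot_in(rmA)"]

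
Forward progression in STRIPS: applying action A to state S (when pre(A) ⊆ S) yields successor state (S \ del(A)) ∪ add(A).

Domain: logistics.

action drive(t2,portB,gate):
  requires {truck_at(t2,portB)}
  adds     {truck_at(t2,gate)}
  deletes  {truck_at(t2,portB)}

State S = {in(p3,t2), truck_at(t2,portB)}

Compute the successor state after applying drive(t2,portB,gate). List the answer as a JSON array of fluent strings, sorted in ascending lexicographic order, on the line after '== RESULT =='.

Progress:
  pre ⊆ S: {truck_at(t2,portB)} ⊆ S  — applicable
  S \ del = {in(p3,t2)}
  ∪ add   = {in(p3,t2), truck_at(t2,gate)}

== RESULT ==
["in(p3,t2)", "truck_at(t2,gate)"]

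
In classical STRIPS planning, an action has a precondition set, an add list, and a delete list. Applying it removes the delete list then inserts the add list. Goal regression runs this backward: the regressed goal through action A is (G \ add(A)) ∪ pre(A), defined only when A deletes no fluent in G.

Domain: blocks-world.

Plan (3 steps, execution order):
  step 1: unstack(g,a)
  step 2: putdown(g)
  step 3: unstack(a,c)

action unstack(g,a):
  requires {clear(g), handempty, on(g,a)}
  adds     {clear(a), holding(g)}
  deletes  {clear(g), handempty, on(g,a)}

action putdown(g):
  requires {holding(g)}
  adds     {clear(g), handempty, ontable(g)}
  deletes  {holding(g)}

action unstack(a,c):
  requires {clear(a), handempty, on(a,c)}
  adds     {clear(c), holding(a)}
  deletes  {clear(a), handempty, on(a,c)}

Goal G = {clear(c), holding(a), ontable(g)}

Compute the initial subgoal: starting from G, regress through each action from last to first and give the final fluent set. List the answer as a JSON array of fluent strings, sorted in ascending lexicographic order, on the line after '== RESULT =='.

Work backward from the goal:
  through step 3 (unstack(a,c)): drop {clear(c), holding(a)}, keep {ontable(g)}, require {clear(a), handempty, on(a,c)}
    → {clear(a), handempty, on(a,c), ontable(g)}
  through step 2 (putdown(g)): drop {handempty, ontable(g)}, keep {clear(a), on(a,c)}, require {holding(g)}
    → {clear(a), holding(g), on(a,c)}
  through step 1 (unstack(g,a)): drop {clear(a), holding(g)}, keep {on(a,c)}, require {clear(g), handempty, on(g,a)}
    → {clear(g), handempty, on(a,c), on(g,a)}

== RESULT ==
["clear(g)", "handempty", "on(a,c)", "on(g,a)"]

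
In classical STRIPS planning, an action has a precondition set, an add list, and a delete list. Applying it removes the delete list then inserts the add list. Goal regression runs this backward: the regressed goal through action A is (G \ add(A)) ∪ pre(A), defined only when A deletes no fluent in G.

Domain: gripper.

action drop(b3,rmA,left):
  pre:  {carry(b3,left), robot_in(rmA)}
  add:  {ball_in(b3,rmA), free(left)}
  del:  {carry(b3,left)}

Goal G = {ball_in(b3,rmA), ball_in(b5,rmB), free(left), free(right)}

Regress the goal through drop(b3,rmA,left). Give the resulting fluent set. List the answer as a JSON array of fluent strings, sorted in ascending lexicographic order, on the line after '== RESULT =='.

Regress:
  G ∩ del = {}  (empty — regression defined)
  G \ add = {ball_in(b3,rmA), ball_in(b5,rmB), free(left), free(right)} \ {ball_in(b3,rmA), free(left)} = {ball_in(b5,rmB), free(right)}
  ∪ pre   = {ball_in(b5,rmB), free(right)} ∪ {carry(b3,left), robot_in(rmA)}
          = {ball_in(b5,rmB), carry(b3,left), free(right), robot_in(rmA)}

== RESULT ==
["ball_in(b5,rmB)", "carry(b3,left)", "free(right)", "robot_in(rmA)"]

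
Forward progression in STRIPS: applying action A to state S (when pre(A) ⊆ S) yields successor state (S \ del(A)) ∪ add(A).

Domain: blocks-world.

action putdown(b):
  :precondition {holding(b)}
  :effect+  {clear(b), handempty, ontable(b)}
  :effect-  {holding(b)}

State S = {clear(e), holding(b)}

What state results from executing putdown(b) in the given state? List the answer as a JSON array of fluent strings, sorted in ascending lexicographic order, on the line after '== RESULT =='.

Progress:
  pre ⊆ S: {holding(b)} ⊆ S  — applicable
  S \ del = {clear(e)}
  ∪ add   = {clear(b), clear(e), handempty, ontable(b)}

== RESULT ==
["clear(b)", "clear(e)", "handempty", "ontable(b)"]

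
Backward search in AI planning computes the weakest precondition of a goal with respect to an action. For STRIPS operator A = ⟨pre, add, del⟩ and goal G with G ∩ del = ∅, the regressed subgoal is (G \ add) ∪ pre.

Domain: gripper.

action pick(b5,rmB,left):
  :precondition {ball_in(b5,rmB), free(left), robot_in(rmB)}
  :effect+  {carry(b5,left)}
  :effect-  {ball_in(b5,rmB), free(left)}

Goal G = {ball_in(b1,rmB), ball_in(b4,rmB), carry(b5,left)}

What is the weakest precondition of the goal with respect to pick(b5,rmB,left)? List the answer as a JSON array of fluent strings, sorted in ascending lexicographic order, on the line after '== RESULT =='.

Compute (G \ add) ∪ pre:
  G ∩ del = {}  (empty — regression defined)
  G \ add = {ball_in(b1,rmB), ball_in(b4,rmB), carry(b5,left)} \ {carry(b5,left)} = {ball_in(b1,rmB), ball_in(b4,rmB)}
  ∪ pre   = {ball_in(b1,rmB), ball_in(b4,rmB)} ∪ {ball_in(b5,rmB), free(left), robot_in(rmB)}
          = {ball_in(b1,rmB), ball_in(b4,rmB), ball_in(b5,rmB), free(left), robot_in(rmB)}

== RESULT ==
["ball_in(b1,rmB)", "ball_in(b4,rmB)", "ball_in(b5,rmB)", "free(left)", "robot_in(rmB)"]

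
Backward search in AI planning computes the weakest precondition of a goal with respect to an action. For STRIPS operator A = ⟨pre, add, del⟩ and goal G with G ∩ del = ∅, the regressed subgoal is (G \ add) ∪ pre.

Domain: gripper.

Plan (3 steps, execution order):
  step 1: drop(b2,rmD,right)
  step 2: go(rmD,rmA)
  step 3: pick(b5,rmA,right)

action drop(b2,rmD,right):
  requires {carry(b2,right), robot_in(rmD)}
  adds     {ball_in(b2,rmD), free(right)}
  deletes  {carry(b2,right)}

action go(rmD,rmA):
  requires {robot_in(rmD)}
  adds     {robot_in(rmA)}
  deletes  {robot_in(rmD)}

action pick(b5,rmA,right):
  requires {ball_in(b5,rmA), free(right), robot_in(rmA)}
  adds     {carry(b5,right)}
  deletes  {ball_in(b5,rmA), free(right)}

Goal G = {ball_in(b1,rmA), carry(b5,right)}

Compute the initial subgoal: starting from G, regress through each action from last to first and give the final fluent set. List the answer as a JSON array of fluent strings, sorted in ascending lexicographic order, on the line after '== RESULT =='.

Regress step by step:
  through step 3 (pick(b5,rmA,right)): drop {carry(b5,right)}, keep {ball_in(b1,rmA)}, require {ball_in(b5,rmA), free(right), robot_in(rmA)}
    → {ball_in(b1,rmA), ball_in(b5,rmA), free(right), robot_in(rmA)}
  through step 2 (go(rmD,rmA)): drop {robot_in(rmA)}, keep {ball_in(b1,rmA), ball_in(b5,rmA), free(right)}, require {robot_in(rmD)}
    → {ball_in(b1,rmA), ball_in(b5,rmA), free(right), robot_in(rmD)}
  through step 1 (drop(b2,rmD,right)): drop {free(right)}, keep {ball_in(b1,rmA), ball_in(b5,rmA), robot_in(rmD)}, require {carry(b2,right), robot_in(rmD)}
    → {ball_in(b1,rmA), ball_in(b5,rmA), carry(b2,right), robot_in(rmD)}

== RESULT ==
["ball_in(b1,rmA)", "ball_in(b5,rmA)", "carry(b2,right)", "robot_in(rmD)"]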